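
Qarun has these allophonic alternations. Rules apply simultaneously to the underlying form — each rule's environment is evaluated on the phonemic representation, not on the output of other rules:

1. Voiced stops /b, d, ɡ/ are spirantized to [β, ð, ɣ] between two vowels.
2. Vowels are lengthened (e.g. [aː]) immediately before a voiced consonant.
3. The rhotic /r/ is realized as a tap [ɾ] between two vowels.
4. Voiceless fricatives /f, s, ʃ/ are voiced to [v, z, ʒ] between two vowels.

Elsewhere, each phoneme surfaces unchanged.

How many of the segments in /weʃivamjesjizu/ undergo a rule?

4

Segments that undergo a rule: /ʃ/ → [ʒ] (rule 4); /i/ → [iː] (rule 2); /a/ → [aː] (rule 2); /i/ → [iː] (rule 2).
All other segments surface unchanged.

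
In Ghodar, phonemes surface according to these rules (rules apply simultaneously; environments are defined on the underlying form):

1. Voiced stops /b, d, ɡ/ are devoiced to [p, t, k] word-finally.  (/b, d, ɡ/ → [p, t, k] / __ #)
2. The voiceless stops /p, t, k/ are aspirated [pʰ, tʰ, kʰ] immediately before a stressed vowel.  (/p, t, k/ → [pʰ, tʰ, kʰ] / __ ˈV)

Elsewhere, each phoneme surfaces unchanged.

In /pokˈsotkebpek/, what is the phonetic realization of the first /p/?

[p]

/p/ (word-initial) is in the target of rule 2 but the environment (immediately before a stressed vowel) is not met → [p].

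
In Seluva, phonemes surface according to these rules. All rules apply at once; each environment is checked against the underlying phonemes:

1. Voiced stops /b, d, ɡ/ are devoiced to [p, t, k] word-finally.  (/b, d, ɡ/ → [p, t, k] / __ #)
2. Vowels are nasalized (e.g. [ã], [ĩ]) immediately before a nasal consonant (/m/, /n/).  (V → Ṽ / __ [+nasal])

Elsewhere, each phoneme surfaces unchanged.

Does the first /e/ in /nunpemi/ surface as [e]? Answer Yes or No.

/e/ (between /p/ and /m/): before a nasal consonant, so rule 2 applies → [ẽ].
The actual realization is [ẽ], not [e].

No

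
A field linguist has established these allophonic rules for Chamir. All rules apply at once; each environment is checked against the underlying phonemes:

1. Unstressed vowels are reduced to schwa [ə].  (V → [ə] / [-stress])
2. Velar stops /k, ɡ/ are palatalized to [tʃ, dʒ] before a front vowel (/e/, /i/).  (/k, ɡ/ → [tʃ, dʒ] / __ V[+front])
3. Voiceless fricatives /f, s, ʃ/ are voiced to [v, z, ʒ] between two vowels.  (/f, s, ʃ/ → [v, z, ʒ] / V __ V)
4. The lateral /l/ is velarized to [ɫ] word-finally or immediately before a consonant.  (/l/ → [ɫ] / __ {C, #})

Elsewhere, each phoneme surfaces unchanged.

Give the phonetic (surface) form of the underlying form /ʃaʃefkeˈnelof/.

[ʃəʒəftʃəˈneləf]

/ʃ/ (word-initial) is in the target of rule 3 but the environment (between two vowels) is not met → [ʃ].
Rule 1 applies to /a/ (between /ʃ/ and /ʃ/: in an unstressed syllable) → [ə].
/ʃ/ meets the environment for rule 3 (between two vowels) → [ʒ].
/e/ meets the environment for rule 1 (in an unstressed syllable) → [ə].
/f/ (between /e/ and /k/) is in the target of rule 3 but the environment (between two vowels) is not met → [f].
/k/ (between /f/ and /e/): before a front vowel, so rule 2 applies → [tʃ].
Rule 1 applies to /e/ (between /k/ and /n/: in an unstressed syllable) → [ə].
/n/ (between /e/ and /e/): no rule targets it → [n].
/e/ — between /n/ and /l/; rule 1 does not apply here → [e].
/l/ (between /e/ and /o/) fails the environment for rule 4, so it stays [l].
/o/ (between /l/ and /f/) occurs in an unstressed syllable → [ə] by rule 1.
/f/ (word-final) fails the environment for rule 3, so it stays [f].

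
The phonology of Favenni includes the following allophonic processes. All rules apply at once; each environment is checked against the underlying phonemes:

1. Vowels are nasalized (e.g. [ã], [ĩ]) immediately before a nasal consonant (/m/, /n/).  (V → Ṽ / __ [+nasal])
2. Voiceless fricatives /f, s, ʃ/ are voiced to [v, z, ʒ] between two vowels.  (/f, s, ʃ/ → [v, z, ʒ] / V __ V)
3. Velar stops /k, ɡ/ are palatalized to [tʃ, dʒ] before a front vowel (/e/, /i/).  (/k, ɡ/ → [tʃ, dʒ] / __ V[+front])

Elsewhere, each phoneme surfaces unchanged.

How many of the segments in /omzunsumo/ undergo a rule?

3

Segments that undergo a rule: /o/ → [õ] (rule 1); /u/ → [ũ] (rule 1); /u/ → [ũ] (rule 1).
All other segments surface unchanged.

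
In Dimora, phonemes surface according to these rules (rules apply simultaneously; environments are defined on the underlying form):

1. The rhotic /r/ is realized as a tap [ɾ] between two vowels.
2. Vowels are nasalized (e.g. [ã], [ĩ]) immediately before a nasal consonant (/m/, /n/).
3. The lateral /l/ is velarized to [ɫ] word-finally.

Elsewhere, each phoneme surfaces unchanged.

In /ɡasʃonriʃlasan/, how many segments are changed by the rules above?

Segments that undergo a rule: /o/ → [õ] (rule 2); /a/ → [ã] (rule 2).
All other segments surface unchanged.

2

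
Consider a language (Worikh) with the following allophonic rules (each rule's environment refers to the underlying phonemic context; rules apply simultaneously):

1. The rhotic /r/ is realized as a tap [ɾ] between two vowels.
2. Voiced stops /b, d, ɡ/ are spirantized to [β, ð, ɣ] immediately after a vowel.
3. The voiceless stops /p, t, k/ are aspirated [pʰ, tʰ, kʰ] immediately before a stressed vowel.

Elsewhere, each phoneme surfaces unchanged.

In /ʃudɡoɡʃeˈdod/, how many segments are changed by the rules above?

4

Segments that undergo a rule: /d/ → [ð] (rule 2); /ɡ/ → [ɣ] (rule 2); /d/ → [ð] (rule 2); /d/ → [ð] (rule 2).
All other segments surface unchanged.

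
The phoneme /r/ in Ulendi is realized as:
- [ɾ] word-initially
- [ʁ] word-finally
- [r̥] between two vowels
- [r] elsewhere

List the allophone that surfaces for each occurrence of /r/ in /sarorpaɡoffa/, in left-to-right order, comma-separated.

[r̥], [r]

Occurrence 1 (position 3): between two vowels → [r̥].
Occurrence 2 (position 5): no conditioning environment matches → elsewhere allophone [r].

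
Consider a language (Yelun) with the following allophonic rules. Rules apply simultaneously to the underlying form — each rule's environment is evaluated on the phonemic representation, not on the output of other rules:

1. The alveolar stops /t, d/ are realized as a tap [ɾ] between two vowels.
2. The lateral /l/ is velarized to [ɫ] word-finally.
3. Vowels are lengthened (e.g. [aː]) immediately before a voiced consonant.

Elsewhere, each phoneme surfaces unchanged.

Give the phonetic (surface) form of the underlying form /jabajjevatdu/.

[jaːbaːjjeːvatdu]

/j/ (word-initial): no rule targets it → [j].
/a/ (between /j/ and /b/) occurs before a voiced consonant → [aː] by rule 3.
/b/ — not in any rule's target class → [b].
/a/ meets the environment for rule 3 (before a voiced consonant) → [aː].
/j/ (between /a/ and /j/) is unaffected → [j].
/j/ stays [j].
/e/ — between /j/ and /v/, before a voiced consonant — surfaces as [eː] (rule 3).
/v/ — not in any rule's target class → [v].
/a/ (between /v/ and /t/) fails the environment for rule 3, so it stays [a].
/t/ — between /a/ and /d/; rule 1 does not apply here → [t].
/d/ — between /t/ and /u/; rule 1 does not apply here → [d].
/u/ — word-final; rule 3 does not apply here → [u].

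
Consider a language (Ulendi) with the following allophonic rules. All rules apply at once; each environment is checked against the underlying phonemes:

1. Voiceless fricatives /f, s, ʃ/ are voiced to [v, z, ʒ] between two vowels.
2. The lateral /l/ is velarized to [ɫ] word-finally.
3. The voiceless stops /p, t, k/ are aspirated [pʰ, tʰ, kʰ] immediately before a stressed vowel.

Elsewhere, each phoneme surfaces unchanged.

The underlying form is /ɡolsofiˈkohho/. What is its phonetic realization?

[ɡolsoviˈkʰohho]

/ɡ/ (word-initial) is unaffected → [ɡ].
/o/ — not in any rule's target class → [o].
/l/ (between /o/ and /s/) is in the target of rule 2 but the environment (word-finally) is not met → [l].
/s/ (between /l/ and /o/) fails the environment for rule 1, so it stays [s].
/o/ stays [o].
/f/ (between /o/ and /i/) occurs between two vowels → [v] by rule 1.
/i/ stays [i].
/k/ (between /i/ and /o/): immediately before a stressed vowel, so rule 3 applies → [kʰ].
/o/ — not in any rule's target class → [o].
/h/ stays [h].
/h/ (between /h/ and /o/) is unaffected → [h].
/o/ — not in any rule's target class → [o].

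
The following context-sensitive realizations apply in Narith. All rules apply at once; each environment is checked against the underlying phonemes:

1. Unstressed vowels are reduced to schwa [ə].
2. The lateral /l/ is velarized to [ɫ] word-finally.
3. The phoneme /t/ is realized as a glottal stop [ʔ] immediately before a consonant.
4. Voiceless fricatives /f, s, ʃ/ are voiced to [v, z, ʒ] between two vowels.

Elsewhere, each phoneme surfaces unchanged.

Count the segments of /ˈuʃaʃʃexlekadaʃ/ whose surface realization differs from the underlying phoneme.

6

Segments that undergo a rule: /ʃ/ → [ʒ] (rule 4); /a/ → [ə] (rule 1); /e/ → [ə] (rule 1); /e/ → [ə] (rule 1); /a/ → [ə] (rule 1); /a/ → [ə] (rule 1).
All other segments surface unchanged.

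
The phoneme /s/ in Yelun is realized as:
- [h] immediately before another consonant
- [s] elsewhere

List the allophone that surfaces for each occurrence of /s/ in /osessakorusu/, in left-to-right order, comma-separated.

[s], [h], [s], [s]

Occurrence 1 (position 2): no conditioning environment matches → elsewhere allophone [s].
Occurrence 2 (position 4): immediately before another consonant → [h].
Occurrence 3 (position 5): no conditioning environment matches → elsewhere allophone [s].
Occurrence 4 (position 11): no conditioning environment matches → elsewhere allophone [s].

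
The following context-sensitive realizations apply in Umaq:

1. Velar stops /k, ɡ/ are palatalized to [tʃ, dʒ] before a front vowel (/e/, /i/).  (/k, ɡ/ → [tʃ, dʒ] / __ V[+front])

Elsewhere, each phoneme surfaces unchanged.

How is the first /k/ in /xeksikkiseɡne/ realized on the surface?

/k/ (between /e/ and /s/) is in the target of rule 1 but the environment (before a front vowel) is not met → [k].

[k]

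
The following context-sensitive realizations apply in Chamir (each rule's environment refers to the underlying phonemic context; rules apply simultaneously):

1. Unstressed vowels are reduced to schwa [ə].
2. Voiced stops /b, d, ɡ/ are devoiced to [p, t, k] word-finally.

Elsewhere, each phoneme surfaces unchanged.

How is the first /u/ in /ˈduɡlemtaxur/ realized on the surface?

/u/ — between /d/ and /ɡ/; rule 1 does not apply here → [u].

[u]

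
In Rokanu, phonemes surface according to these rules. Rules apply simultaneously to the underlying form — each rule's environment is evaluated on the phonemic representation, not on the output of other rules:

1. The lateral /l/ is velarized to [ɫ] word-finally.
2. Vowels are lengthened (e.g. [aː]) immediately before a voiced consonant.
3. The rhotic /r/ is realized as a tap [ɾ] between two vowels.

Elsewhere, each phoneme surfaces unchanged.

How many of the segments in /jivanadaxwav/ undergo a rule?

Segments that undergo a rule: /i/ → [iː] (rule 2); /a/ → [aː] (rule 2); /a/ → [aː] (rule 2); /a/ → [aː] (rule 2).
All other segments surface unchanged.

4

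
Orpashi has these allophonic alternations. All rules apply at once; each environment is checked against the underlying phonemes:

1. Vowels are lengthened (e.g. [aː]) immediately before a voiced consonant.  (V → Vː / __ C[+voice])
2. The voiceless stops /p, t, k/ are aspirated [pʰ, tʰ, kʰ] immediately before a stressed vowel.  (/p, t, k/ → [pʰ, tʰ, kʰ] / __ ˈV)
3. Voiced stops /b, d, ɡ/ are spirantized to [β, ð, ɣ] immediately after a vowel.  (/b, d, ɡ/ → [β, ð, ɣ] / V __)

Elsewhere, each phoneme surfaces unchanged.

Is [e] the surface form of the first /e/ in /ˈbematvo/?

/e/ (between /b/ and /m/) occurs before a voiced consonant → [eː] by rule 1.
The actual realization is [eː], not [e].

No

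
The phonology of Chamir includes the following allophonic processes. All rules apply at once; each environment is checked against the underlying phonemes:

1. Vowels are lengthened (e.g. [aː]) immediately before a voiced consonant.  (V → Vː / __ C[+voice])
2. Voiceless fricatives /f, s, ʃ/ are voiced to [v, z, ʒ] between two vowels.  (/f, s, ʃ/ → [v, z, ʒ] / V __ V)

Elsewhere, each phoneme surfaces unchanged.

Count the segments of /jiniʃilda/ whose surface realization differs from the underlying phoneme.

Segments that undergo a rule: /i/ → [iː] (rule 1); /ʃ/ → [ʒ] (rule 2); /i/ → [iː] (rule 1).
All other segments surface unchanged.

3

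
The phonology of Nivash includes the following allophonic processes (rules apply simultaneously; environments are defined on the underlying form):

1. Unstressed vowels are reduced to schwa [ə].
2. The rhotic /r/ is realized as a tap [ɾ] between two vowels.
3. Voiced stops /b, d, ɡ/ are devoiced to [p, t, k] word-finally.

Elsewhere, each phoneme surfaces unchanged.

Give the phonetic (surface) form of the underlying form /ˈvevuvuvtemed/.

/e/ (between /v/ and /v/): rule 1 targets it, but not in an unstressed syllable → unchanged [e].
/u/ — between /v/ and /v/, in an unstressed syllable — surfaces as [ə] (rule 1).
/u/ (between /v/ and /v/) occurs in an unstressed syllable → [ə] by rule 1.
/e/ meets the environment for rule 1 (in an unstressed syllable) → [ə].
/e/ — between /m/ and /d/, in an unstressed syllable — surfaces as [ə] (rule 1).
/d/ (word-final): word-finally, so rule 3 applies → [t].

[ˈvevəvəvtəmət]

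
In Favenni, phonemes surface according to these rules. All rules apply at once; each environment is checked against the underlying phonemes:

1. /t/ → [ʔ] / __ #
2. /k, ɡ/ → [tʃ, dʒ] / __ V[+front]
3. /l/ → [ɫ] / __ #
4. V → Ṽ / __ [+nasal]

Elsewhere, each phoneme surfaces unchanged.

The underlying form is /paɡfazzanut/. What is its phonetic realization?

/a/ (between /p/ and /ɡ/) fails the environment for rule 4, so it stays [a].
/ɡ/ — between /a/ and /f/; rule 2 does not apply here → [ɡ].
/a/ (between /f/ and /z/) fails the environment for rule 4, so it stays [a].
/a/ meets the environment for rule 4 (before a nasal consonant) → [ã].
/u/ (between /n/ and /t/) fails the environment for rule 4, so it stays [u].
/t/ (word-final) occurs word-finally → [ʔ] by rule 1.

[paɡfazzãnuʔ]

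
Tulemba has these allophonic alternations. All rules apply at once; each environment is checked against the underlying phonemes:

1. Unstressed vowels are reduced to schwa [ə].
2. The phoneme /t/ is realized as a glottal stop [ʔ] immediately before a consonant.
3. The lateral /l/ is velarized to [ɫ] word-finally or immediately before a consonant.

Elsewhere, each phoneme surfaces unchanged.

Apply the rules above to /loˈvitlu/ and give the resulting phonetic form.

[ləˈviʔlə]

/l/ (word-initial) is in the target of rule 3 but the environment (word-finally or immediately before a consonant) is not met → [l].
/o/ (between /l/ and /v/) occurs in an unstressed syllable → [ə] by rule 1.
/i/ (between /v/ and /t/) is in the target of rule 1 but the environment (in an unstressed syllable) is not met → [i].
Rule 2 applies to /t/ (between /i/ and /l/: immediately before a consonant) → [ʔ].
/l/ (between /t/ and /u/): rule 3 targets it, but not word-finally or immediately before a consonant → unchanged [l].
/u/ — word-final, in an unstressed syllable — surfaces as [ə] (rule 1).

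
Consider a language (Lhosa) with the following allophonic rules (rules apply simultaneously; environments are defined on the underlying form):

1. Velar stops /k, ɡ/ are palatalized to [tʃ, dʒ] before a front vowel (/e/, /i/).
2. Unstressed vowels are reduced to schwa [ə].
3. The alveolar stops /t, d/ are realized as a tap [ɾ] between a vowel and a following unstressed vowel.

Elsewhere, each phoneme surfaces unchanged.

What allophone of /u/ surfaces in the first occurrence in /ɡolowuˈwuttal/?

[ə]

/u/ (between /w/ and /w/): in an unstressed syllable, so rule 2 applies → [ə].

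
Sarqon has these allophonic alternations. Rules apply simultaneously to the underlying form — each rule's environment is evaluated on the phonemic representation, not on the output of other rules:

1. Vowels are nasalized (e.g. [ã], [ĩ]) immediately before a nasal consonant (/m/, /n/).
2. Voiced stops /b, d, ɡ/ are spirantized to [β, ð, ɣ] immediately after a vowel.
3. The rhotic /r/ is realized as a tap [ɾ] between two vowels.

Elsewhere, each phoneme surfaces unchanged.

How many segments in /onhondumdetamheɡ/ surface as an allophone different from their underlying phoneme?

Segments that undergo a rule: /o/ → [õ] (rule 1); /o/ → [õ] (rule 1); /u/ → [ũ] (rule 1); /a/ → [ã] (rule 1); /ɡ/ → [ɣ] (rule 2).
All other segments surface unchanged.

5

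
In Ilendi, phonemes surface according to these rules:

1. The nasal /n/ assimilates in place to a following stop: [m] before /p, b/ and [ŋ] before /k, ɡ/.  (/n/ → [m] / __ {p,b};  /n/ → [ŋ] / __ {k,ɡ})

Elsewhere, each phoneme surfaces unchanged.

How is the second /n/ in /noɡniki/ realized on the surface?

/n/ (between /ɡ/ and /i/) fails the environment for rule 1, so it stays [n].

[n]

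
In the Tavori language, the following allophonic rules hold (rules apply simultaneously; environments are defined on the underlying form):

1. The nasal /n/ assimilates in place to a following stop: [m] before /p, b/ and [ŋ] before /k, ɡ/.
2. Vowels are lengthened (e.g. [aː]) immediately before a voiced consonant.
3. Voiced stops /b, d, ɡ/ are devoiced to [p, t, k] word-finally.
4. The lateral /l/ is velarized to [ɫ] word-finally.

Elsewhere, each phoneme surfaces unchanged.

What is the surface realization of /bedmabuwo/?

[beːdmaːbuːwo]

/b/ — word-initial; rule 3 does not apply here → [b].
/e/ meets the environment for rule 2 (before a voiced consonant) → [eː].
/d/ (between /e/ and /m/): rule 3 targets it, but not word-finally → unchanged [d].
/m/ stays [m].
/a/ (between /m/ and /b/): before a voiced consonant, so rule 2 applies → [aː].
/b/ (between /a/ and /u/) fails the environment for rule 3, so it stays [b].
Rule 2 applies to /u/ (between /b/ and /w/: before a voiced consonant) → [uː].
/w/ (between /u/ and /o/) is unaffected → [w].
/o/ (word-final) fails the environment for rule 2, so it stays [o].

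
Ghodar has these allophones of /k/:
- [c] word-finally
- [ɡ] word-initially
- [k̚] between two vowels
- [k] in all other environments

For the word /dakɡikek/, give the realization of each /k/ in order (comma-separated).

Occurrence 1 (position 3): no conditioning environment matches → elsewhere allophone [k].
Occurrence 2 (position 6): between two vowels → [k̚].
Occurrence 3 (position 8): word-finally → [c].

[k], [k̚], [c]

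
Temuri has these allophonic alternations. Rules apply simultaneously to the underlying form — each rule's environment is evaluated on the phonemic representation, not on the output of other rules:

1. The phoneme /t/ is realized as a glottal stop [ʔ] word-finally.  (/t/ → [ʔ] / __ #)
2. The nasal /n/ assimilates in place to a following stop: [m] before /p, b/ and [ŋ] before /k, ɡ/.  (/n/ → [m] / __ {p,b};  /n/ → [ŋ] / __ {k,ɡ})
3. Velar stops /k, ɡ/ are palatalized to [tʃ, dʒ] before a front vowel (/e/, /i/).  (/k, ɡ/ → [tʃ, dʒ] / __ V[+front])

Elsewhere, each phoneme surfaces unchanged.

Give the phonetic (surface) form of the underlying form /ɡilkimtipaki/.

[dʒiltʃimtipatʃi]

/ɡ/ — word-initial, before a front vowel — surfaces as [dʒ] (rule 3).
/i/ (between /ɡ/ and /l/) is unaffected → [i].
/l/ stays [l].
Rule 3 applies to /k/ (between /l/ and /i/: before a front vowel) → [tʃ].
/i/ stays [i].
/m/ — not in any rule's target class → [m].
/t/ — between /m/ and /i/; rule 1 does not apply here → [t].
/i/ — not in any rule's target class → [i].
/p/ — not in any rule's target class → [p].
/a/ stays [a].
/k/ meets the environment for rule 3 (before a front vowel) → [tʃ].
/i/ — not in any rule's target class → [i].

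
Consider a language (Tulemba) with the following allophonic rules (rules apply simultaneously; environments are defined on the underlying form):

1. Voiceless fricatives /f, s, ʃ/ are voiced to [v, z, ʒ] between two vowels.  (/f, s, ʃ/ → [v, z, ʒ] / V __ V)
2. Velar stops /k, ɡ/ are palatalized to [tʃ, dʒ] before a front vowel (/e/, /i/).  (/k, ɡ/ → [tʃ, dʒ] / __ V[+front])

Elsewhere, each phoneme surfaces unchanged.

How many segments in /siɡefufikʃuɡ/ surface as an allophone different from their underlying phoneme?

3

Segments that undergo a rule: /ɡ/ → [dʒ] (rule 2); /f/ → [v] (rule 1); /f/ → [v] (rule 1).
All other segments surface unchanged.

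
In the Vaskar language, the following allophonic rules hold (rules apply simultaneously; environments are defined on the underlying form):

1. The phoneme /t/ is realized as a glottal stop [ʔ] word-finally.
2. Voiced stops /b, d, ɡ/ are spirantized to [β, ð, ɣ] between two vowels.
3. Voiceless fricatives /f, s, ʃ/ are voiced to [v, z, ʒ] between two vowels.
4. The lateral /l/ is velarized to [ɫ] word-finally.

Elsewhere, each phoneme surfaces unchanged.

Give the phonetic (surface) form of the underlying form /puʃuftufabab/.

[puʒuftuvaβab]

/p/ stays [p].
/u/ — not in any rule's target class → [u].
Rule 3 applies to /ʃ/ (between /u/ and /u/: between two vowels) → [ʒ].
/u/ (between /ʃ/ and /f/) is unaffected → [u].
/f/ — between /u/ and /t/; rule 3 does not apply here → [f].
/t/ (between /f/ and /u/): rule 1 targets it, but not word-finally → unchanged [t].
/u/ (between /t/ and /f/) is unaffected → [u].
/f/ — between /u/ and /a/, between two vowels — surfaces as [v] (rule 3).
/a/ (between /f/ and /b/): no rule targets it → [a].
/b/ — between /a/ and /a/, between two vowels — surfaces as [β] (rule 2).
/a/ — not in any rule's target class → [a].
/b/ (word-final) is in the target of rule 2 but the environment (between two vowels) is not met → [b].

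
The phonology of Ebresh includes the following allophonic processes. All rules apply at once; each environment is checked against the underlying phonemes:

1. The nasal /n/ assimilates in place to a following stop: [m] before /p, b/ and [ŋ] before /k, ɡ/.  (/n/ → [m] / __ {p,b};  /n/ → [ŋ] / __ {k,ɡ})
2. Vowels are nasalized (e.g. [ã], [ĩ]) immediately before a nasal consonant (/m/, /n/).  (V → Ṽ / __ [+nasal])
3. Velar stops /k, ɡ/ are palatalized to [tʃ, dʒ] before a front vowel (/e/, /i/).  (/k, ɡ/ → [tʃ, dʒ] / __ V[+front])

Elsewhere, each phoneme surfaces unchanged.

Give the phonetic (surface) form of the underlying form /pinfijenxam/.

[pĩnfijẽnxãm]

/p/ (word-initial) is unaffected → [p].
/i/ (between /p/ and /n/): before a nasal consonant, so rule 2 applies → [ĩ].
/n/ (between /i/ and /f/) fails the environment for rule 1, so it stays [n].
/f/ (between /n/ and /i/): no rule targets it → [f].
/i/ (between /f/ and /j/): rule 2 targets it, but not before a nasal consonant → unchanged [i].
/j/ stays [j].
/e/ meets the environment for rule 2 (before a nasal consonant) → [ẽ].
/n/ — between /e/ and /x/; rule 1 does not apply here → [n].
/x/ (between /n/ and /a/): no rule targets it → [x].
/a/ (between /x/ and /m/) occurs before a nasal consonant → [ã] by rule 2.
/m/ — not in any rule's target class → [m].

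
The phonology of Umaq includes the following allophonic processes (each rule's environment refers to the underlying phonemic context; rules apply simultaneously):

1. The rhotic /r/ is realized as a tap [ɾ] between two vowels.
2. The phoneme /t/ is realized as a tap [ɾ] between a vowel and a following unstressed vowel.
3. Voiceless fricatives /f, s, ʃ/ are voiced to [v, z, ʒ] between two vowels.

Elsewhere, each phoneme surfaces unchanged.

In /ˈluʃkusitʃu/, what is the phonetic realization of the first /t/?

/t/ (between /i/ and /ʃ/) is in the target of rule 2 but the environment (between a vowel and a following unstressed vowel) is not met → [t].

[t]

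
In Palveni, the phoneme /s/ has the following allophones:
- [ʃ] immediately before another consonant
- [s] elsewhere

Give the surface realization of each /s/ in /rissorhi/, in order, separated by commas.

[ʃ], [s]

Occurrence 1 (position 3): immediately before another consonant → [ʃ].
Occurrence 2 (position 4): no conditioning environment matches → elsewhere allophone [s].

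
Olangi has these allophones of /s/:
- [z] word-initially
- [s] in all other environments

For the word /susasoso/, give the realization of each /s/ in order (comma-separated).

Occurrence 1 (position 1): word-initially → [z].
Occurrence 2 (position 3): no conditioning environment matches → elsewhere allophone [s].
Occurrence 3 (position 5): no conditioning environment matches → elsewhere allophone [s].
Occurrence 4 (position 7): no conditioning environment matches → elsewhere allophone [s].

[z], [s], [s], [s]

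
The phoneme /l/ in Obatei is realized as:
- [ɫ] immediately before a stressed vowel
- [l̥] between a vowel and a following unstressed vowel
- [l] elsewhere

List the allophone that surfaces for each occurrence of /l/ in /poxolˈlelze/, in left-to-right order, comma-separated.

Occurrence 1 (position 5): no conditioning environment matches → elsewhere allophone [l].
Occurrence 2 (position 6): immediately before a stressed vowel → [ɫ].
Occurrence 3 (position 8): no conditioning environment matches → elsewhere allophone [l].

[l], [ɫ], [l]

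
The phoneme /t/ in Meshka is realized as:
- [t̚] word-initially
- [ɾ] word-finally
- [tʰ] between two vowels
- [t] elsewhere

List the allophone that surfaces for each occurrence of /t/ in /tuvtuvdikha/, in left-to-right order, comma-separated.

[t̚], [t]

Occurrence 1 (position 1): word-initially → [t̚].
Occurrence 2 (position 4): no conditioning environment matches → elsewhere allophone [t].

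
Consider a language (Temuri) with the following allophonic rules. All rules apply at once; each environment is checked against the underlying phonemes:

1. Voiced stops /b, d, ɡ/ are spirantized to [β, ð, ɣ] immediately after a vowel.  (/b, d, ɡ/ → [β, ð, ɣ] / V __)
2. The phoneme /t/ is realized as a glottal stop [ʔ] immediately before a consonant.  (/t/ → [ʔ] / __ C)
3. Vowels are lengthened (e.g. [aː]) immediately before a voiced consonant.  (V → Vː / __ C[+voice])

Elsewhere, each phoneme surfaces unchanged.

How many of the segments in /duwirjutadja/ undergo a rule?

Segments that undergo a rule: /u/ → [uː] (rule 3); /i/ → [iː] (rule 3); /a/ → [aː] (rule 3); /d/ → [ð] (rule 1).
All other segments surface unchanged.

4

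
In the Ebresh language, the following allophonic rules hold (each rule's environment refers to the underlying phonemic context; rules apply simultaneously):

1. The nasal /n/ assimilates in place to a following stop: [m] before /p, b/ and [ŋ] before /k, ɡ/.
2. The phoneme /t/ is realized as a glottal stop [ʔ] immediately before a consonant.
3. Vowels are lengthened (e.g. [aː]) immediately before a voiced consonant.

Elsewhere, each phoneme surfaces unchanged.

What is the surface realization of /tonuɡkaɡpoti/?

[toːnuːɡkaːɡpoti]

/t/ — word-initial; rule 2 does not apply here → [t].
Rule 3 applies to /o/ (between /t/ and /n/: before a voiced consonant) → [oː].
/n/ (between /o/ and /u/) fails the environment for rule 1, so it stays [n].
/u/ — between /n/ and /ɡ/, before a voiced consonant — surfaces as [uː] (rule 3).
/ɡ/ stays [ɡ].
/k/ (between /ɡ/ and /a/): no rule targets it → [k].
/a/ meets the environment for rule 3 (before a voiced consonant) → [aː].
/ɡ/ (between /a/ and /p/): no rule targets it → [ɡ].
/p/ (between /ɡ/ and /o/): no rule targets it → [p].
/o/ — between /p/ and /t/; rule 3 does not apply here → [o].
/t/ (between /o/ and /i/) fails the environment for rule 2, so it stays [t].
/i/ — word-final; rule 3 does not apply here → [i].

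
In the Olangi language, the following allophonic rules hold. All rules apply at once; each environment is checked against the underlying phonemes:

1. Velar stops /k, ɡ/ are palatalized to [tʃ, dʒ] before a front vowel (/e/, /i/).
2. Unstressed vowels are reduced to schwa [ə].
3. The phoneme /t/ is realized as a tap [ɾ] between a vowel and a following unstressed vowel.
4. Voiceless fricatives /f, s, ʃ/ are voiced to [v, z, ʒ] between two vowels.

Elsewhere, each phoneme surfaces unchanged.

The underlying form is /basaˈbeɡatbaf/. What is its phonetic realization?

[bəzəˈbeɡətbəf]

/a/ (between /b/ and /s/): in an unstressed syllable, so rule 2 applies → [ə].
/s/ (between /a/ and /a/): between two vowels, so rule 4 applies → [z].
/a/ (between /s/ and /b/) occurs in an unstressed syllable → [ə] by rule 2.
/e/ (between /b/ and /ɡ/) is in the target of rule 2 but the environment (in an unstressed syllable) is not met → [e].
/ɡ/ (between /e/ and /a/): rule 1 targets it, but not before a front vowel → unchanged [ɡ].
Rule 2 applies to /a/ (between /ɡ/ and /t/: in an unstressed syllable) → [ə].
/t/ (between /a/ and /b/): rule 3 targets it, but not between a vowel and a following unstressed vowel → unchanged [t].
/a/ (between /b/ and /f/) occurs in an unstressed syllable → [ə] by rule 2.
/f/ (word-final) is in the target of rule 4 but the environment (between two vowels) is not met → [f].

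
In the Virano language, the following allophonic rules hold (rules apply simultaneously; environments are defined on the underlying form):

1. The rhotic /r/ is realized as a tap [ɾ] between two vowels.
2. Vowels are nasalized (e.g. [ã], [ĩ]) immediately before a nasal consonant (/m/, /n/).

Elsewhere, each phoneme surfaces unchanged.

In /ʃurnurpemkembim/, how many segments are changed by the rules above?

3

Segments that undergo a rule: /e/ → [ẽ] (rule 2); /e/ → [ẽ] (rule 2); /i/ → [ĩ] (rule 2).
All other segments surface unchanged.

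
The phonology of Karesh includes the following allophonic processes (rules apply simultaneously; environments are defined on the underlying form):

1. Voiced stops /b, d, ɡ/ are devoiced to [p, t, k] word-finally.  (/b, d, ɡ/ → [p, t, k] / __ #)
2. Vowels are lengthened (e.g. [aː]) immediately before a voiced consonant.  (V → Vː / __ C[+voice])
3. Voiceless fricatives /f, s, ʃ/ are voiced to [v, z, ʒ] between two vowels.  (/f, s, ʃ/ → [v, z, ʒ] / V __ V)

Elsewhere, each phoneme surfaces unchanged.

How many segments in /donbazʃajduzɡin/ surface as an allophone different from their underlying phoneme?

Segments that undergo a rule: /o/ → [oː] (rule 2); /a/ → [aː] (rule 2); /a/ → [aː] (rule 2); /u/ → [uː] (rule 2); /i/ → [iː] (rule 2).
All other segments surface unchanged.

5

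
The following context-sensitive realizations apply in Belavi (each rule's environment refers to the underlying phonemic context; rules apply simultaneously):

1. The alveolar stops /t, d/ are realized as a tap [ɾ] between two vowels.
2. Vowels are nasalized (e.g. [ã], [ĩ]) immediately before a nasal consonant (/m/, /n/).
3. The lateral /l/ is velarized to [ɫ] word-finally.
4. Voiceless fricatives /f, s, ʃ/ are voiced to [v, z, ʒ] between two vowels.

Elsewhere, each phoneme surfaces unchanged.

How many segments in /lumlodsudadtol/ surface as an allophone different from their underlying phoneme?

3

Segments that undergo a rule: /u/ → [ũ] (rule 2); /d/ → [ɾ] (rule 1); /l/ → [ɫ] (rule 3).
All other segments surface unchanged.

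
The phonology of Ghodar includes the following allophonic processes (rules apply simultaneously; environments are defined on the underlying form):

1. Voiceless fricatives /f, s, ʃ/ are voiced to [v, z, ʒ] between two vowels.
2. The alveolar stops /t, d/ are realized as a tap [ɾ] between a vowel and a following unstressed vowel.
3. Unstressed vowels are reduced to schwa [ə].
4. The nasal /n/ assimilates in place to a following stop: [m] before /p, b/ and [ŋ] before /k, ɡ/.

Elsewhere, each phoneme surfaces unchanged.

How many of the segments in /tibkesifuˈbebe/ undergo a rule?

Segments that undergo a rule: /i/ → [ə] (rule 3); /e/ → [ə] (rule 3); /s/ → [z] (rule 1); /i/ → [ə] (rule 3); /f/ → [v] (rule 1); /u/ → [ə] (rule 3); /e/ → [ə] (rule 3).
All other segments surface unchanged.

7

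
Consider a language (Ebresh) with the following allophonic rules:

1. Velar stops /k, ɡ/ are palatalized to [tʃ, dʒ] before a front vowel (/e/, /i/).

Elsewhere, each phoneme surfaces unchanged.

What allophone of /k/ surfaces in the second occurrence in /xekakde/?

/k/ — between /a/ and /d/; rule 1 does not apply here → [k].

[k]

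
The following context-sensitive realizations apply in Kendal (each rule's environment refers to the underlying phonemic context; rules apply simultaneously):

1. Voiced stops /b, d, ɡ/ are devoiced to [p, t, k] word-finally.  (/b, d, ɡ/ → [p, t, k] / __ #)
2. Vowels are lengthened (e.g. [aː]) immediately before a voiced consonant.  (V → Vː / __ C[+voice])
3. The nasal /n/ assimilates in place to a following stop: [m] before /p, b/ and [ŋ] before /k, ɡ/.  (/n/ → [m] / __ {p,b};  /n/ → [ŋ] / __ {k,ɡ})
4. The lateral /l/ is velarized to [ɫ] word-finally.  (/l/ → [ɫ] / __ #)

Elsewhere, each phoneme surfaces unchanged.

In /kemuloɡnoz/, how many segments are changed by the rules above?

Segments that undergo a rule: /e/ → [eː] (rule 2); /u/ → [uː] (rule 2); /o/ → [oː] (rule 2); /o/ → [oː] (rule 2).
All other segments surface unchanged.

4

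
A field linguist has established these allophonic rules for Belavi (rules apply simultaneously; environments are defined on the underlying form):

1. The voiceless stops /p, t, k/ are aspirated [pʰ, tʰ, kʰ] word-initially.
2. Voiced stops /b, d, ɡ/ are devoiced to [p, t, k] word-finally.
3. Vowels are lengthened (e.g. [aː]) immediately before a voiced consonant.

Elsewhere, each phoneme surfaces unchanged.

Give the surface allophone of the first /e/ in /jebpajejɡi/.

/e/ (between /j/ and /b/): before a voiced consonant, so rule 3 applies → [eː].

[eː]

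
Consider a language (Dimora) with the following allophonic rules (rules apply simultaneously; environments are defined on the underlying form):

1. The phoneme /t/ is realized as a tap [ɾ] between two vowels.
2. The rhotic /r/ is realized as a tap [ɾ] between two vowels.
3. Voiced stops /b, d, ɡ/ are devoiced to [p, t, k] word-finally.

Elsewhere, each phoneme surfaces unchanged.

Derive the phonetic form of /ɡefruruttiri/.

[ɡefruɾuttiɾi]

/ɡ/ — word-initial; rule 3 does not apply here → [ɡ].
/r/ — between /f/ and /u/; rule 2 does not apply here → [r].
Rule 2 applies to /r/ (between /u/ and /u/: between two vowels) → [ɾ].
/t/ (between /u/ and /t/) fails the environment for rule 1, so it stays [t].
/t/ — between /t/ and /i/; rule 1 does not apply here → [t].
Rule 2 applies to /r/ (between /i/ and /i/: between two vowels) → [ɾ].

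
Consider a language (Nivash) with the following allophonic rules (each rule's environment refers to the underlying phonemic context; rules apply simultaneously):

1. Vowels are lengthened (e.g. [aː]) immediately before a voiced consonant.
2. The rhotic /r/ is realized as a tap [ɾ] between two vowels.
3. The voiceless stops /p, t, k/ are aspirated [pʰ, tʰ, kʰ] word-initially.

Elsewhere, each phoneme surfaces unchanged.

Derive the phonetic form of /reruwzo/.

/r/ (word-initial) is in the target of rule 2 but the environment (between two vowels) is not met → [r].
Rule 1 applies to /e/ (between /r/ and /r/: before a voiced consonant) → [eː].
/r/ — between /e/ and /u/, between two vowels — surfaces as [ɾ] (rule 2).
Rule 1 applies to /u/ (between /r/ and /w/: before a voiced consonant) → [uː].
/w/ (between /u/ and /z/) is unaffected → [w].
/z/ (between /w/ and /o/) is unaffected → [z].
/o/ (word-final) is in the target of rule 1 but the environment (before a voiced consonant) is not met → [o].

[reːɾuːwzo]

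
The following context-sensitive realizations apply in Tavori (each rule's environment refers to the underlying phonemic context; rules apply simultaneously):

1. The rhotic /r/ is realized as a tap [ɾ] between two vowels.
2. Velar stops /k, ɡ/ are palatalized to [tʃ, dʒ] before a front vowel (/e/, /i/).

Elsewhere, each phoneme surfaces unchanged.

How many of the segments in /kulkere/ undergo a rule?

Segments that undergo a rule: /k/ → [tʃ] (rule 2); /r/ → [ɾ] (rule 1).
All other segments surface unchanged.

2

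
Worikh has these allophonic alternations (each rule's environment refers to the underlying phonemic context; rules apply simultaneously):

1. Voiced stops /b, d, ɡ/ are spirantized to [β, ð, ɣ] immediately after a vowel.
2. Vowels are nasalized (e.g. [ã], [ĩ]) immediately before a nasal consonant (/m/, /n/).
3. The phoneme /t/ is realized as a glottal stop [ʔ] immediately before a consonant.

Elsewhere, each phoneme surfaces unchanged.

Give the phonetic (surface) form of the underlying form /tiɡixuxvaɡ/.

/t/ — word-initial; rule 3 does not apply here → [t].
/i/ (between /t/ and /ɡ/): rule 2 targets it, but not before a nasal consonant → unchanged [i].
Rule 1 applies to /ɡ/ (between /i/ and /i/: immediately after a vowel) → [ɣ].
/i/ — between /ɡ/ and /x/; rule 2 does not apply here → [i].
/x/ — not in any rule's target class → [x].
/u/ (between /x/ and /x/) is in the target of rule 2 but the environment (before a nasal consonant) is not met → [u].
/x/ (between /u/ and /v/) is unaffected → [x].
/v/ (between /x/ and /a/) is unaffected → [v].
/a/ (between /v/ and /ɡ/) is in the target of rule 2 but the environment (before a nasal consonant) is not met → [a].
/ɡ/ (word-final) occurs immediately after a vowel → [ɣ] by rule 1.

[tiɣixuxvaɣ]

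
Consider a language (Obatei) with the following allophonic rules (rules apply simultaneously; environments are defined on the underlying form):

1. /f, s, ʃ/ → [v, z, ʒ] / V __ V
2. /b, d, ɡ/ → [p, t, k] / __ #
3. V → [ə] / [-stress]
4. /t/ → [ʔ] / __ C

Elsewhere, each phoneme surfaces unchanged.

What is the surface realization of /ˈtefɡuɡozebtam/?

/t/ (word-initial) fails the environment for rule 4, so it stays [t].
/e/ (between /t/ and /f/) fails the environment for rule 3, so it stays [e].
/f/ — between /e/ and /ɡ/; rule 1 does not apply here → [f].
/ɡ/ (between /f/ and /u/) fails the environment for rule 2, so it stays [ɡ].
/u/ (between /ɡ/ and /ɡ/): in an unstressed syllable, so rule 3 applies → [ə].
/ɡ/ (between /u/ and /o/) fails the environment for rule 2, so it stays [ɡ].
/o/ (between /ɡ/ and /z/) occurs in an unstressed syllable → [ə] by rule 3.
/z/ (between /o/ and /e/): no rule targets it → [z].
/e/ — between /z/ and /b/, in an unstressed syllable — surfaces as [ə] (rule 3).
/b/ (between /e/ and /t/): rule 2 targets it, but not word-finally → unchanged [b].
/t/ (between /b/ and /a/): rule 4 targets it, but not immediately before a consonant → unchanged [t].
/a/ meets the environment for rule 3 (in an unstressed syllable) → [ə].
/m/ (word-final) is unaffected → [m].

[ˈtefɡəɡəzəbtəm]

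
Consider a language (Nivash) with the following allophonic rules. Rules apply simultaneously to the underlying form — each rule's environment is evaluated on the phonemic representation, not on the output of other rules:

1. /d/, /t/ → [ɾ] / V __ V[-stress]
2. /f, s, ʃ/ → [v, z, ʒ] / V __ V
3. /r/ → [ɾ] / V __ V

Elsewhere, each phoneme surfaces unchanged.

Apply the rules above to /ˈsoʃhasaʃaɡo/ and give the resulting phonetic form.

[ˈsoʃhazaʒaɡo]

/s/ (word-initial): rule 2 targets it, but not between two vowels → unchanged [s].
/o/ (between /s/ and /ʃ/) is unaffected → [o].
/ʃ/ (between /o/ and /h/) fails the environment for rule 2, so it stays [ʃ].
/h/ stays [h].
/a/ (between /h/ and /s/): no rule targets it → [a].
/s/ — between /a/ and /a/, between two vowels — surfaces as [z] (rule 2).
/a/ (between /s/ and /ʃ/): no rule targets it → [a].
/ʃ/ — between /a/ and /a/, between two vowels — surfaces as [ʒ] (rule 2).
/a/ (between /ʃ/ and /ɡ/): no rule targets it → [a].
/ɡ/ stays [ɡ].
/o/ (word-final) is unaffected → [o].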